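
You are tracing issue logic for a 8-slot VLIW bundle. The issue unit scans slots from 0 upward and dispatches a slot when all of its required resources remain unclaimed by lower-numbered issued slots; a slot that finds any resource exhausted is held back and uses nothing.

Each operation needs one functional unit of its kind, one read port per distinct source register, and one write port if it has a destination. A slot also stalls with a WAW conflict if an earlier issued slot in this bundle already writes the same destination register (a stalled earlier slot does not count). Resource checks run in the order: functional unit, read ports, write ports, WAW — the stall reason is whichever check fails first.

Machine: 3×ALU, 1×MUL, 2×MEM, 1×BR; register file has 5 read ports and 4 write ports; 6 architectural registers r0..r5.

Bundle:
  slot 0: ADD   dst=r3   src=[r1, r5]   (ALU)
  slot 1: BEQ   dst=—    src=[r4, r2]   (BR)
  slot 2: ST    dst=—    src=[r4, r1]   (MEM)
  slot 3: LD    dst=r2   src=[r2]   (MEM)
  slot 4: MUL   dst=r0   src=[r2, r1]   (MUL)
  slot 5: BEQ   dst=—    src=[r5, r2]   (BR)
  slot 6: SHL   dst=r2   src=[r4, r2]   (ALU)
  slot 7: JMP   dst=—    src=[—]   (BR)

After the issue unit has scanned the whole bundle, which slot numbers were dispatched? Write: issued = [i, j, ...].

slot 0 (ALU): ISSUE — free A2,Mu1,Ld2,B1 rp3 wp3
slot 1 (BR): ISSUE — free A2,Mu1,Ld2,B0 rp1 wp3
slot 2 (MEM): stall RD_PORT — free A2,Mu1,Ld2,B0 rp1 wp3
slot 3 (MEM): ISSUE — free A2,Mu1,Ld1,B0 rp0 wp2
slot 4 (MUL): stall RD_PORT — free A2,Mu1,Ld1,B0 rp0 wp2
slot 5 (BR): stall FU — free A2,Mu1,Ld1,B0 rp0 wp2
slot 6 (ALU): stall RD_PORT — free A2,Mu1,Ld1,B0 rp0 wp2
slot 7 (BR): stall FU — free A2,Mu1,Ld1,B0 rp0 wp2

issued = [0, 1, 3]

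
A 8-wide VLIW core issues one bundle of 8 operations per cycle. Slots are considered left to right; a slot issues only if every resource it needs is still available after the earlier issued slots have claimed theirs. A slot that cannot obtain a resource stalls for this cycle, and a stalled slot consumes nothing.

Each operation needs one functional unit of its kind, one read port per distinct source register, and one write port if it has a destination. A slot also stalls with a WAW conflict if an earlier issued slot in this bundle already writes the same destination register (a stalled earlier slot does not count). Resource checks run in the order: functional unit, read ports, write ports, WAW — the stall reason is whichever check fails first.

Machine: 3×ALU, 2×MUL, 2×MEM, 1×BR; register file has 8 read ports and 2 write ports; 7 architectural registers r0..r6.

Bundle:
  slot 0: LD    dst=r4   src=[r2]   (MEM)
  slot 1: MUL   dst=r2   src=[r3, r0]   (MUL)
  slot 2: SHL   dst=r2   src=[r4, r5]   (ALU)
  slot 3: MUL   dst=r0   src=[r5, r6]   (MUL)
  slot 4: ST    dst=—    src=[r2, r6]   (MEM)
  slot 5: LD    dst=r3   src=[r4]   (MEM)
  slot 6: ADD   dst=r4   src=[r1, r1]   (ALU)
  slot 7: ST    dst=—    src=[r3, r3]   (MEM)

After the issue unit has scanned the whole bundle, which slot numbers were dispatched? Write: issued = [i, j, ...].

[0] MEM needs rd=1 wr=1: ok; after: ALU=3 MUL=2 MEM=1 BR=1, R=7, W=1
[1] MUL needs rd=2 wr=1: ok; after: ALU=3 MUL=1 MEM=1 BR=1, R=5, W=0
[2] ALU needs rd=2 wr=1: WR_PORT; after: ALU=3 MUL=1 MEM=1 BR=1, R=5, W=0
[3] MUL needs rd=2 wr=1: WR_PORT; after: ALU=3 MUL=1 MEM=1 BR=1, R=5, W=0
[4] MEM needs rd=2 wr=0: ok; after: ALU=3 MUL=1 MEM=0 BR=1, R=3, W=0
[5] MEM needs rd=1 wr=1: FU; after: ALU=3 MUL=1 MEM=0 BR=1, R=3, W=0
[6] ALU needs rd=1 wr=1: WR_PORT; after: ALU=3 MUL=1 MEM=0 BR=1, R=3, W=0
[7] MEM needs rd=1 wr=0: FU; after: ALU=3 MUL=1 MEM=0 BR=1, R=3, W=0

issued = [0, 1, 4]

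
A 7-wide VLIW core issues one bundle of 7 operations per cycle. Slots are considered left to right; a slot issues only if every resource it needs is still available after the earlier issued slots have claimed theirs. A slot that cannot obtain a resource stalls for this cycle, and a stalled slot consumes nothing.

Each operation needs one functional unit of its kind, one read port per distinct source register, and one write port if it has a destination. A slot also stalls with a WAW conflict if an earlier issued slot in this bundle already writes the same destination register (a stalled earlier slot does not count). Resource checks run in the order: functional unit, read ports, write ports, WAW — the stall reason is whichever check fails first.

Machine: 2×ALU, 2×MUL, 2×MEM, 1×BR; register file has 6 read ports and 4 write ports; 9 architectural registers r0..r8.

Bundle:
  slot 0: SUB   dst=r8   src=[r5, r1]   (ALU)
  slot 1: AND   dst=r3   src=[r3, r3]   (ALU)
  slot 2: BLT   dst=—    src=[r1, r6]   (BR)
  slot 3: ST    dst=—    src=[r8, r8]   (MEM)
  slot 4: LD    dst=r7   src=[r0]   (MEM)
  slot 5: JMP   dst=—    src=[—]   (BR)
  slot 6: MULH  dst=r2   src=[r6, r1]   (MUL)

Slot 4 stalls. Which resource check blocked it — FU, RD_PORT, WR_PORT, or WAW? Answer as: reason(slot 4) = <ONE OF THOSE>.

reason(slot 4) = RD_PORT

[0] ALU needs rd=2 wr=1: ok; after: ALU=1 MUL=2 MEM=2 BR=1, R=4, W=3
[1] ALU needs rd=1 wr=1: ok; after: ALU=0 MUL=2 MEM=2 BR=1, R=3, W=2
[2] BR needs rd=2 wr=0: ok; after: ALU=0 MUL=2 MEM=2 BR=0, R=1, W=2
[3] MEM needs rd=1 wr=0: ok; after: ALU=0 MUL=2 MEM=1 BR=0, R=0, W=2
[4] MEM needs rd=1 wr=1: RD_PORT; after: ALU=0 MUL=2 MEM=1 BR=0, R=0, W=2
[5] BR needs rd=0 wr=0: FU; after: ALU=0 MUL=2 MEM=1 BR=0, R=0, W=2
[6] MUL needs rd=2 wr=1: RD_PORT; after: ALU=0 MUL=2 MEM=1 BR=0, R=0, W=2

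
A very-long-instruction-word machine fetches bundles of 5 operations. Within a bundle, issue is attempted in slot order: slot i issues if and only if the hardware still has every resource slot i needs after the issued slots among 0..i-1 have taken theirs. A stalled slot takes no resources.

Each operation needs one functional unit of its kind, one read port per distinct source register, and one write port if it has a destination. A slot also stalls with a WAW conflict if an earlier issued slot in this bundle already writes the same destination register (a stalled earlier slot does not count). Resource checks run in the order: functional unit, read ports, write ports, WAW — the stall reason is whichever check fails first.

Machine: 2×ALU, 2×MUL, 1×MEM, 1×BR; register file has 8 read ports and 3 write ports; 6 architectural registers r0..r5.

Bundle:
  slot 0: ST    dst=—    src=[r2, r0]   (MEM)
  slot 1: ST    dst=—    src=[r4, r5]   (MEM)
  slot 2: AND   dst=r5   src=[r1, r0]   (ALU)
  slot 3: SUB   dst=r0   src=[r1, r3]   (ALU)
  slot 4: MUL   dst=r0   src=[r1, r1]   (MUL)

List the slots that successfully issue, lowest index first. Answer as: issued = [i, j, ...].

issued = [0, 2, 3]

(0) want 1×MEM +2rd +0wr — yes → AL2|MU2|ME0|BR1|rd6|wr3
(1) want 1×MEM +2rd +0wr — FU → AL2|MU2|ME0|BR1|rd6|wr3
(2) want 1×ALU +2rd +1wr — yes → AL1|MU2|ME0|BR1|rd4|wr2
(3) want 1×ALU +2rd +1wr — yes → AL0|MU2|ME0|BR1|rd2|wr1
(4) want 1×MUL +1rd +1wr — WAW → AL0|MU2|ME0|BR1|rd2|wr1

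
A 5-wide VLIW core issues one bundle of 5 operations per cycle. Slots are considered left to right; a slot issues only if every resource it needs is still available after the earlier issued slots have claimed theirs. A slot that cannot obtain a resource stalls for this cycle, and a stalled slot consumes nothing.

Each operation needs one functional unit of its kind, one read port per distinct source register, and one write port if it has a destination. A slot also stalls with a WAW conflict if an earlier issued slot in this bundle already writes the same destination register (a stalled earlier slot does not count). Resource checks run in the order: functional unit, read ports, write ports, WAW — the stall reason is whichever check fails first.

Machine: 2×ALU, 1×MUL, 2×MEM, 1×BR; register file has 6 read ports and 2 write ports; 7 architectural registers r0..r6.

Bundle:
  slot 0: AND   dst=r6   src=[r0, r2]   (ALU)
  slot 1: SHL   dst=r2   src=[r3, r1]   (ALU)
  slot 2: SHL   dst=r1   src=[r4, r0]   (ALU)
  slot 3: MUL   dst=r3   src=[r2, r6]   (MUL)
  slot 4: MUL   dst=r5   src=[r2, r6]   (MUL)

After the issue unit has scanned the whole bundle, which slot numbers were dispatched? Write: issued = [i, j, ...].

issued = [0, 1]

(0) want 1×ALU +2rd +1wr — yes → AL1|MU1|ME2|BR1|rd4|wr1
(1) want 1×ALU +2rd +1wr — yes → AL0|MU1|ME2|BR1|rd2|wr0
(2) want 1×ALU +2rd +1wr — FU → AL0|MU1|ME2|BR1|rd2|wr0
(3) want 1×MUL +2rd +1wr — WR_PORT → AL0|MU1|ME2|BR1|rd2|wr0
(4) want 1×MUL +2rd +1wr — WR_PORT → AL0|MU1|ME2|BR1|rd2|wr0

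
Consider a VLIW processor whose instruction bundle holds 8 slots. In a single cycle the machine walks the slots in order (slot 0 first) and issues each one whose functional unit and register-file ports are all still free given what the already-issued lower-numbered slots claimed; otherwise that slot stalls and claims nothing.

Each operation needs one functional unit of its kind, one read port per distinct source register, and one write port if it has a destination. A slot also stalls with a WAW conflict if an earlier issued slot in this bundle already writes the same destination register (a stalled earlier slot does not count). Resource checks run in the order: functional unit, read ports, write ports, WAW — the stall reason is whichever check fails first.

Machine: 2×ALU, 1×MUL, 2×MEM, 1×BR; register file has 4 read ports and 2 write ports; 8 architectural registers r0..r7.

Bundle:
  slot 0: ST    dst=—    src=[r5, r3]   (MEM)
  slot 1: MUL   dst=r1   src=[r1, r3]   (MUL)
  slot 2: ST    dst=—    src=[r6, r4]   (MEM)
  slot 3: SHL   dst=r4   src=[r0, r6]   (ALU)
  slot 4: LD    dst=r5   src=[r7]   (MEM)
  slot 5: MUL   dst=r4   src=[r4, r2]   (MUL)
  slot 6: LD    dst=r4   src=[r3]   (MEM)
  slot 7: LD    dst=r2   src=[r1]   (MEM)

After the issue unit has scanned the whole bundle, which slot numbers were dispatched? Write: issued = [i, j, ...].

[0] MEM needs rd=2 wr=0: ok; after: ALU=2 MUL=1 MEM=1 BR=1, R=2, W=2
[1] MUL needs rd=2 wr=1: ok; after: ALU=2 MUL=0 MEM=1 BR=1, R=0, W=1
[2] MEM needs rd=2 wr=0: RD_PORT; after: ALU=2 MUL=0 MEM=1 BR=1, R=0, W=1
[3] ALU needs rd=2 wr=1: RD_PORT; after: ALU=2 MUL=0 MEM=1 BR=1, R=0, W=1
[4] MEM needs rd=1 wr=1: RD_PORT; after: ALU=2 MUL=0 MEM=1 BR=1, R=0, W=1
[5] MUL needs rd=2 wr=1: FU; after: ALU=2 MUL=0 MEM=1 BR=1, R=0, W=1
[6] MEM needs rd=1 wr=1: RD_PORT; after: ALU=2 MUL=0 MEM=1 BR=1, R=0, W=1
[7] MEM needs rd=1 wr=1: RD_PORT; after: ALU=2 MUL=0 MEM=1 BR=1, R=0, W=1

issued = [0, 1]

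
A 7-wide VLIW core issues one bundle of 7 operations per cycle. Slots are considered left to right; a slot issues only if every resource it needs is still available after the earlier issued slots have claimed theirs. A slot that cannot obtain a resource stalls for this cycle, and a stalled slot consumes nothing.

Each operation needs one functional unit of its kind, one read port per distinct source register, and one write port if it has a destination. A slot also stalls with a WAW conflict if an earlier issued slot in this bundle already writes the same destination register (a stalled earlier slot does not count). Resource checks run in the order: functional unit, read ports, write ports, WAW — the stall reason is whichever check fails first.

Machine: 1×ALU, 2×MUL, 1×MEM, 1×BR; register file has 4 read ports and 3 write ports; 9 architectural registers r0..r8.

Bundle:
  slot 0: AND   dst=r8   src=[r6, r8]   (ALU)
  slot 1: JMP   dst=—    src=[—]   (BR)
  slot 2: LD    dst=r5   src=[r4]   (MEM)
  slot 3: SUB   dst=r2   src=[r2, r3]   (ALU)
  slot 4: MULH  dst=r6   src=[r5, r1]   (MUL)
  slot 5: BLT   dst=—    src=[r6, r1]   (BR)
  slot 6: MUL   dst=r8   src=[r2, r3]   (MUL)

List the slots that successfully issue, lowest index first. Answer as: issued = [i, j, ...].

slot 0 (ALU): ISSUE — free A0,Mu2,Ld1,B1 rp2 wp2
slot 1 (BR): ISSUE — free A0,Mu2,Ld1,B0 rp2 wp2
slot 2 (MEM): ISSUE — free A0,Mu2,Ld0,B0 rp1 wp1
slot 3 (ALU): stall FU — free A0,Mu2,Ld0,B0 rp1 wp1
slot 4 (MUL): stall RD_PORT — free A0,Mu2,Ld0,B0 rp1 wp1
slot 5 (BR): stall FU — free A0,Mu2,Ld0,B0 rp1 wp1
slot 6 (MUL): stall RD_PORT — free A0,Mu2,Ld0,B0 rp1 wp1

issued = [0, 1, 2]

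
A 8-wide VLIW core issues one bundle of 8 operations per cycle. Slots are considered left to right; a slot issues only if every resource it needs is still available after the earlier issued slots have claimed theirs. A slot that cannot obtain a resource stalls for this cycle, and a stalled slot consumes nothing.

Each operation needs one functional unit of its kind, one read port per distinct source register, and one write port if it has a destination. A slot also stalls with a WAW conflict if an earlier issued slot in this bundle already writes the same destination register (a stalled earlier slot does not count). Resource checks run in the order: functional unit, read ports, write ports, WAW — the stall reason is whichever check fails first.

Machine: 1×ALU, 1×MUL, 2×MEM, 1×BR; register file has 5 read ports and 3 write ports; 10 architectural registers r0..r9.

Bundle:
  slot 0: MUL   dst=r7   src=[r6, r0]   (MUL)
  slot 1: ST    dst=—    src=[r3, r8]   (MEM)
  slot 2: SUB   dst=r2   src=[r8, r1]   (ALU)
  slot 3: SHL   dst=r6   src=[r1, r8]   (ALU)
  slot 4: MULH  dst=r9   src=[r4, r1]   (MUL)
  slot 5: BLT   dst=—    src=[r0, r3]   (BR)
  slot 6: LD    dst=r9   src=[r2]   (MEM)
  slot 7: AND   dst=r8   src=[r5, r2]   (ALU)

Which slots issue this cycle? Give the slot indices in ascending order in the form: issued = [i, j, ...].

slot 0 (MUL): ISSUE — free A1,Mu0,Ld2,B1 rp3 wp2
slot 1 (MEM): ISSUE — free A1,Mu0,Ld1,B1 rp1 wp2
slot 2 (ALU): stall RD_PORT — free A1,Mu0,Ld1,B1 rp1 wp2
slot 3 (ALU): stall RD_PORT — free A1,Mu0,Ld1,B1 rp1 wp2
slot 4 (MUL): stall FU — free A1,Mu0,Ld1,B1 rp1 wp2
slot 5 (BR): stall RD_PORT — free A1,Mu0,Ld1,B1 rp1 wp2
slot 6 (MEM): ISSUE — free A1,Mu0,Ld0,B1 rp0 wp1
slot 7 (ALU): stall RD_PORT — free A1,Mu0,Ld0,B1 rp0 wp1

issued = [0, 1, 6]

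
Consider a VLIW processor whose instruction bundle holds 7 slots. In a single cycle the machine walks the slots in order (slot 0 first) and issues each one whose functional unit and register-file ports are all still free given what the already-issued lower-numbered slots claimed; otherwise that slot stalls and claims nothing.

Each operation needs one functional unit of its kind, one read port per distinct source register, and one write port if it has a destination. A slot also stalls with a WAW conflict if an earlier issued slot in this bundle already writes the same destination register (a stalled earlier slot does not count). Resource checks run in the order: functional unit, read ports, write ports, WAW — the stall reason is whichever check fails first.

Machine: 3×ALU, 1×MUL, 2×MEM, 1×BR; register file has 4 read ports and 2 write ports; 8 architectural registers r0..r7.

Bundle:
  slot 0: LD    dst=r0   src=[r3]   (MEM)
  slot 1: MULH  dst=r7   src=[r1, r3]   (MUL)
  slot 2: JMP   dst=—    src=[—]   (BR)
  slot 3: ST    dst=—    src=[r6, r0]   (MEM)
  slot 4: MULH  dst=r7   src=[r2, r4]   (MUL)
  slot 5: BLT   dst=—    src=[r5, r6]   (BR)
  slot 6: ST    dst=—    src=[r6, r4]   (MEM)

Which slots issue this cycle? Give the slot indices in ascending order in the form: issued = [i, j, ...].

slot 0 (MEM): ISSUE — free A3,Mu1,Ld1,B1 rp3 wp1
slot 1 (MUL): ISSUE — free A3,Mu0,Ld1,B1 rp1 wp0
slot 2 (BR): ISSUE — free A3,Mu0,Ld1,B0 rp1 wp0
slot 3 (MEM): stall RD_PORT — free A3,Mu0,Ld1,B0 rp1 wp0
slot 4 (MUL): stall FU — free A3,Mu0,Ld1,B0 rp1 wp0
slot 5 (BR): stall FU — free A3,Mu0,Ld1,B0 rp1 wp0
slot 6 (MEM): stall RD_PORT — free A3,Mu0,Ld1,B0 rp1 wp0

issued = [0, 1, 2]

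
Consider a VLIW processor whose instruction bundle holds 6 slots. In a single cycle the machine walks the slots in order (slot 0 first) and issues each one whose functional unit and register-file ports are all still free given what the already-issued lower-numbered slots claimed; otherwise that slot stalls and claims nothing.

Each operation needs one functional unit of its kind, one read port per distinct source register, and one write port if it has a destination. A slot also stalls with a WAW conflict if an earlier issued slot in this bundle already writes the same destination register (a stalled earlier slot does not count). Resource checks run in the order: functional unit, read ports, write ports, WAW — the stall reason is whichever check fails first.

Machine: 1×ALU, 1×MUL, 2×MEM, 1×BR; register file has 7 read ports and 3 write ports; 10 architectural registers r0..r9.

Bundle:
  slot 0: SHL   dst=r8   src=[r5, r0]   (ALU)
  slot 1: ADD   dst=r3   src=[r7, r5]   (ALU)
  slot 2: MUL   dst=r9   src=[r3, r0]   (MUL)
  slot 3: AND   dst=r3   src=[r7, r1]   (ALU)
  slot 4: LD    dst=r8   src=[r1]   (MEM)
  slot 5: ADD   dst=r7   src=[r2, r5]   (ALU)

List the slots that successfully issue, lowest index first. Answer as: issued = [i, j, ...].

issued = [0, 2]

(0) want 1×ALU +2rd +1wr — yes → AL0|MU1|ME2|BR1|rd5|wr2
(1) want 1×ALU +2rd +1wr — FU → AL0|MU1|ME2|BR1|rd5|wr2
(2) want 1×MUL +2rd +1wr — yes → AL0|MU0|ME2|BR1|rd3|wr1
(3) want 1×ALU +2rd +1wr — FU → AL0|MU0|ME2|BR1|rd3|wr1
(4) want 1×MEM +1rd +1wr — WAW → AL0|MU0|ME2|BR1|rd3|wr1
(5) want 1×ALU +2rd +1wr — FU → AL0|MU0|ME2|BR1|rd3|wr1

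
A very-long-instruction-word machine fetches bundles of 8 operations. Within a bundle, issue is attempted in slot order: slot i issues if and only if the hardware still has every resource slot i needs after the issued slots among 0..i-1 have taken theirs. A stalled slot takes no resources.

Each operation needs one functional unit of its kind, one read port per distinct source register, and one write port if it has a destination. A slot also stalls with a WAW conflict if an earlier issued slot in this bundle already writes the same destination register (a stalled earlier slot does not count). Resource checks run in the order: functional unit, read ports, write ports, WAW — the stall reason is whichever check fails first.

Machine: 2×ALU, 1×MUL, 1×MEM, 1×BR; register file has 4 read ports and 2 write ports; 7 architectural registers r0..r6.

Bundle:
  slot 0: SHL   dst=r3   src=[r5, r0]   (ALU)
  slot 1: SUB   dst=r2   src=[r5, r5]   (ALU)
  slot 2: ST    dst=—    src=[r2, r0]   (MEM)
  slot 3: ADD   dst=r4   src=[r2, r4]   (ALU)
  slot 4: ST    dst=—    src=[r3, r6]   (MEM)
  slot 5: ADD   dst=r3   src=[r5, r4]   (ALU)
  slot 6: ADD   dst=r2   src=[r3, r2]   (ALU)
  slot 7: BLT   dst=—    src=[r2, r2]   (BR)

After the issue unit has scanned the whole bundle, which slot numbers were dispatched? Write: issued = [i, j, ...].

slot 0 (ALU): ISSUE — free A1,Mu1,Ld1,B1 rp2 wp1
slot 1 (ALU): ISSUE — free A0,Mu1,Ld1,B1 rp1 wp0
slot 2 (MEM): stall RD_PORT — free A0,Mu1,Ld1,B1 rp1 wp0
slot 3 (ALU): stall FU — free A0,Mu1,Ld1,B1 rp1 wp0
slot 4 (MEM): stall RD_PORT — free A0,Mu1,Ld1,B1 rp1 wp0
slot 5 (ALU): stall FU — free A0,Mu1,Ld1,B1 rp1 wp0
slot 6 (ALU): stall FU — free A0,Mu1,Ld1,B1 rp1 wp0
slot 7 (BR): ISSUE — free A0,Mu1,Ld1,B0 rp0 wp0

issued = [0, 1, 7]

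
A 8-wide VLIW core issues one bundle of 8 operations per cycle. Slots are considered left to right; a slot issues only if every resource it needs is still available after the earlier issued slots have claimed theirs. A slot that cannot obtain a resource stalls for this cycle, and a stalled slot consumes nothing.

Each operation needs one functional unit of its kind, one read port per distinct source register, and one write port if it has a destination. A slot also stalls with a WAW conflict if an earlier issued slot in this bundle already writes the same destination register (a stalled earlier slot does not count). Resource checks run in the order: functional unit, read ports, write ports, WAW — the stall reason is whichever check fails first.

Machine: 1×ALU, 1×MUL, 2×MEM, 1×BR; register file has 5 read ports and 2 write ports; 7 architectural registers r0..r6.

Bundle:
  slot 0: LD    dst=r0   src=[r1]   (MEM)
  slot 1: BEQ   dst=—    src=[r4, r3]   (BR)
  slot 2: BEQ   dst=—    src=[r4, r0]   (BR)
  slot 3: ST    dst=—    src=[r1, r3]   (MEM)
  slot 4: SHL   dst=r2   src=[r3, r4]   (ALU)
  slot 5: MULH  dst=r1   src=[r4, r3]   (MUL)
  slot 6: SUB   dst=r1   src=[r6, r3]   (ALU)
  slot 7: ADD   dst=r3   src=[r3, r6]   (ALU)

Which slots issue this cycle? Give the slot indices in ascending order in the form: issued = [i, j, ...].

(0) want 1×MEM +1rd +1wr — yes → AL1|MU1|ME1|BR1|rd4|wr1
(1) want 1×BR +2rd +0wr — yes → AL1|MU1|ME1|BR0|rd2|wr1
(2) want 1×BR +2rd +0wr — FU → AL1|MU1|ME1|BR0|rd2|wr1
(3) want 1×MEM +2rd +0wr — yes → AL1|MU1|ME0|BR0|rd0|wr1
(4) want 1×ALU +2rd +1wr — RD_PORT → AL1|MU1|ME0|BR0|rd0|wr1
(5) want 1×MUL +2rd +1wr — RD_PORT → AL1|MU1|ME0|BR0|rd0|wr1
(6) want 1×ALU +2rd +1wr — RD_PORT → AL1|MU1|ME0|BR0|rd0|wr1
(7) want 1×ALU +2rd +1wr — RD_PORT → AL1|MU1|ME0|BR0|rd0|wr1

issued = [0, 1, 3]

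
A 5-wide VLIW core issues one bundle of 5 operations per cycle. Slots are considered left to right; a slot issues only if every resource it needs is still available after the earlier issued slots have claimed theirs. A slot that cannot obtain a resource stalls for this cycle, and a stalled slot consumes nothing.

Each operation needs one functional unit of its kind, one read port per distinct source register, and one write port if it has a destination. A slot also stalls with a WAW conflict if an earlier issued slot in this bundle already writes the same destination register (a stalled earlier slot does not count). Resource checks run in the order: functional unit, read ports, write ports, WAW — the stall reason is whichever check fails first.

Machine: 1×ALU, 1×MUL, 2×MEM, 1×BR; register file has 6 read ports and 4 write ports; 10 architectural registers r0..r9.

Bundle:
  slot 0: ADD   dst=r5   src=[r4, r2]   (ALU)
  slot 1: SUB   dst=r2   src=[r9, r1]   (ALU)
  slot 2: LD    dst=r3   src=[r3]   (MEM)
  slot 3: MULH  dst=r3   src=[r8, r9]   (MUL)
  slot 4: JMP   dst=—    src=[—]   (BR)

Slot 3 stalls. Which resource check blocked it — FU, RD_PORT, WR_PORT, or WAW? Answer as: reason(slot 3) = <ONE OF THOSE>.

reason(slot 3) = WAW

slot 0 (ALU): ISSUE — free A0,Mu1,Ld2,B1 rp4 wp3
slot 1 (ALU): stall FU — free A0,Mu1,Ld2,B1 rp4 wp3
slot 2 (MEM): ISSUE — free A0,Mu1,Ld1,B1 rp3 wp2
slot 3 (MUL): stall WAW — free A0,Mu1,Ld1,B1 rp3 wp2
slot 4 (BR): ISSUE — free A0,Mu1,Ld1,B0 rp3 wp2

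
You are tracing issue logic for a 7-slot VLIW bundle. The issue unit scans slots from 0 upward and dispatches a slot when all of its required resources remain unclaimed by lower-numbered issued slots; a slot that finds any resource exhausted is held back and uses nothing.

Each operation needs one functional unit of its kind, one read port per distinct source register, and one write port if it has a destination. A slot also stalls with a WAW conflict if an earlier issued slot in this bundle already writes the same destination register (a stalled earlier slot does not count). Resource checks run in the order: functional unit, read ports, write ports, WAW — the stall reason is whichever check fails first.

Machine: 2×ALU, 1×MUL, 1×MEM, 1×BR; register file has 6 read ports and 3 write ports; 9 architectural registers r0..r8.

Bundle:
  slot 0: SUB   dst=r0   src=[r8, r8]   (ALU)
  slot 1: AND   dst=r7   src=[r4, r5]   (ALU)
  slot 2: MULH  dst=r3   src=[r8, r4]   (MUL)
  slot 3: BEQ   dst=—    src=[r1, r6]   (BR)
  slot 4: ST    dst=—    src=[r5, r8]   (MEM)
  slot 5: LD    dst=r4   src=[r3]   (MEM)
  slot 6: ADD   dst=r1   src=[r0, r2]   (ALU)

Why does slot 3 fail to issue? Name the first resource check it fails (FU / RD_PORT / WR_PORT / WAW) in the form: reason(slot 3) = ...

[0] ALU needs rd=1 wr=1: ok; after: ALU=1 MUL=1 MEM=1 BR=1, R=5, W=2
[1] ALU needs rd=2 wr=1: ok; after: ALU=0 MUL=1 MEM=1 BR=1, R=3, W=1
[2] MUL needs rd=2 wr=1: ok; after: ALU=0 MUL=0 MEM=1 BR=1, R=1, W=0
[3] BR needs rd=2 wr=0: RD_PORT; after: ALU=0 MUL=0 MEM=1 BR=1, R=1, W=0
[4] MEM needs rd=2 wr=0: RD_PORT; after: ALU=0 MUL=0 MEM=1 BR=1, R=1, W=0
[5] MEM needs rd=1 wr=1: WR_PORT; after: ALU=0 MUL=0 MEM=1 BR=1, R=1, W=0
[6] ALU needs rd=2 wr=1: FU; after: ALU=0 MUL=0 MEM=1 BR=1, R=1, W=0

reason(slot 3) = RD_PORT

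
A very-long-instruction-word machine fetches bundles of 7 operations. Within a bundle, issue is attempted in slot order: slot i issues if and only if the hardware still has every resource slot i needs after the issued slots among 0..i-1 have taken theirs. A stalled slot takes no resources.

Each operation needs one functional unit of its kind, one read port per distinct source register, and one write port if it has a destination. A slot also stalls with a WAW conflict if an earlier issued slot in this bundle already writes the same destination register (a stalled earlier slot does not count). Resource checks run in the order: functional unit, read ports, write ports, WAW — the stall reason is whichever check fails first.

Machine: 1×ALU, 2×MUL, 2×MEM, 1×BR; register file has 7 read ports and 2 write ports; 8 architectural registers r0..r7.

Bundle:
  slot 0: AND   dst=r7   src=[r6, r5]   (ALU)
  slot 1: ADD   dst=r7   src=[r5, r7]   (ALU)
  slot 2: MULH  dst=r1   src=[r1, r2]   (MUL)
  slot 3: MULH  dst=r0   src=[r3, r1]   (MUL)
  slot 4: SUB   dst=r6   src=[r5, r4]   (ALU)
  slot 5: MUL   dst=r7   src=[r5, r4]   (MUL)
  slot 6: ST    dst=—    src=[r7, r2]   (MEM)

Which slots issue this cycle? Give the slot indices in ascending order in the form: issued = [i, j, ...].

#0 ALU src=r6,r5 dispatched  <A:0 Mu:2 Ld:2 B:1 rd:5 wr:1>
#1 ALU src=r5,r7 held:FU  <A:0 Mu:2 Ld:2 B:1 rd:5 wr:1>
#2 MUL src=r1,r2 dispatched  <A:0 Mu:1 Ld:2 B:1 rd:3 wr:0>
#3 MUL src=r3,r1 held:WR_PORT  <A:0 Mu:1 Ld:2 B:1 rd:3 wr:0>
#4 ALU src=r5,r4 held:FU  <A:0 Mu:1 Ld:2 B:1 rd:3 wr:0>
#5 MUL src=r5,r4 held:WR_PORT  <A:0 Mu:1 Ld:2 B:1 rd:3 wr:0>
#6 MEM src=r7,r2 dispatched  <A:0 Mu:1 Ld:1 B:1 rd:1 wr:0>

issued = [0, 2, 6]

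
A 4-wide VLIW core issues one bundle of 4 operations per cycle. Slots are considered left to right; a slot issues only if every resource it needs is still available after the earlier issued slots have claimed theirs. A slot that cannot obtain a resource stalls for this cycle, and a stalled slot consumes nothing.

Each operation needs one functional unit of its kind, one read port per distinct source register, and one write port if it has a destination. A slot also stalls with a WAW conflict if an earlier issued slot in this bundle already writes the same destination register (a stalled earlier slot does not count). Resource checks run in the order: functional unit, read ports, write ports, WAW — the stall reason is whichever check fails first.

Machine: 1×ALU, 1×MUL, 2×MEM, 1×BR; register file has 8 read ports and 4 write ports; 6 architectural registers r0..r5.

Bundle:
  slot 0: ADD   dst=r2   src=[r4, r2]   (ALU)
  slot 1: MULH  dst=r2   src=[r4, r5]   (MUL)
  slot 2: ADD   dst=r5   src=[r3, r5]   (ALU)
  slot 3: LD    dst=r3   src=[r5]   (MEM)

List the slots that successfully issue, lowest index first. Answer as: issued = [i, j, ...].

issued = [0, 3]

  0. ALU→r2 ⇒ go  {0A/1Mu/2Ld/1B | 6r 3w}
  1. MUL→r2 ⇒ no(WAW)  {0A/1Mu/2Ld/1B | 6r 3w}
  2. ALU→r5 ⇒ no(FU)  {0A/1Mu/2Ld/1B | 6r 3w}
  3. MEM→r3 ⇒ go  {0A/1Mu/1Ld/1B | 5r 2w}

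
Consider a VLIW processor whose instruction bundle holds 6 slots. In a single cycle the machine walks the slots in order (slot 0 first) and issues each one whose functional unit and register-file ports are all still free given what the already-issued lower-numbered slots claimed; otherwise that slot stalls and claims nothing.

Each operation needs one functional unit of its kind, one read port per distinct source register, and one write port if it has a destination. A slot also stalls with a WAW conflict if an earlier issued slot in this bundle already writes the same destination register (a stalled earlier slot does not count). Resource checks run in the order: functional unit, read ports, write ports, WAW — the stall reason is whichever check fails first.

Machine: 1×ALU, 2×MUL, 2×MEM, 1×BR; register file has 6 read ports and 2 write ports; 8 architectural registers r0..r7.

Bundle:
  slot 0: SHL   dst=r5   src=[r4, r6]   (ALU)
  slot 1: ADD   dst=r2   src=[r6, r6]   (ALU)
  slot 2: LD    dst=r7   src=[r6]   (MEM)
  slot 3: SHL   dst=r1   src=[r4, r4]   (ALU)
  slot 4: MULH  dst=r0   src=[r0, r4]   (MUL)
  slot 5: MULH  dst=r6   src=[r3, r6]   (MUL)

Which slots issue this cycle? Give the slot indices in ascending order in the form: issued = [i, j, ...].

issued = [0, 2]

(0) want 1×ALU +2rd +1wr — yes → AL0|MU2|ME2|BR1|rd4|wr1
(1) want 1×ALU +1rd +1wr — FU → AL0|MU2|ME2|BR1|rd4|wr1
(2) want 1×MEM +1rd +1wr — yes → AL0|MU2|ME1|BR1|rd3|wr0
(3) want 1×ALU +1rd +1wr — FU → AL0|MU2|ME1|BR1|rd3|wr0
(4) want 1×MUL +2rd +1wr — WR_PORT → AL0|MU2|ME1|BR1|rd3|wr0
(5) want 1×MUL +2rd +1wr — WR_PORT → AL0|MU2|ME1|BR1|rd3|wr0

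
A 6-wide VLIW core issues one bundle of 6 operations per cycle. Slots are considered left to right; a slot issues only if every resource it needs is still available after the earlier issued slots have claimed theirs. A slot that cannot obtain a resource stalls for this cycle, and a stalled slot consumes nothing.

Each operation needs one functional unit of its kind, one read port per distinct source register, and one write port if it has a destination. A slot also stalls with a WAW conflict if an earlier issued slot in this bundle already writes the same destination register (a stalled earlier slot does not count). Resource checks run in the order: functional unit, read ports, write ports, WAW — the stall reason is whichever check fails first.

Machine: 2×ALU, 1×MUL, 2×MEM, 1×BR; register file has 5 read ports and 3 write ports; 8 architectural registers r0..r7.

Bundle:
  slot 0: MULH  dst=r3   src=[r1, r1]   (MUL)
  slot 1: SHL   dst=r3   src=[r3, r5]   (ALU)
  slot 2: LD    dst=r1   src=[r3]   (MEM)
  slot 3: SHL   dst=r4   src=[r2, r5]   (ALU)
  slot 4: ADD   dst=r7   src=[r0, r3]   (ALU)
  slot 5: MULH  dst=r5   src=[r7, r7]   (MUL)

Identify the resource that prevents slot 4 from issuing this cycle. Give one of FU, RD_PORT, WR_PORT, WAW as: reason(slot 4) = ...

(0) want 1×MUL +1rd +1wr — yes → AL2|MU0|ME2|BR1|rd4|wr2
(1) want 1×ALU +2rd +1wr — WAW → AL2|MU0|ME2|BR1|rd4|wr2
(2) want 1×MEM +1rd +1wr — yes → AL2|MU0|ME1|BR1|rd3|wr1
(3) want 1×ALU +2rd +1wr — yes → AL1|MU0|ME1|BR1|rd1|wr0
(4) want 1×ALU +2rd +1wr — RD_PORT → AL1|MU0|ME1|BR1|rd1|wr0
(5) want 1×MUL +1rd +1wr — FU → AL1|MU0|ME1|BR1|rd1|wr0

reason(slot 4) = RD_PORT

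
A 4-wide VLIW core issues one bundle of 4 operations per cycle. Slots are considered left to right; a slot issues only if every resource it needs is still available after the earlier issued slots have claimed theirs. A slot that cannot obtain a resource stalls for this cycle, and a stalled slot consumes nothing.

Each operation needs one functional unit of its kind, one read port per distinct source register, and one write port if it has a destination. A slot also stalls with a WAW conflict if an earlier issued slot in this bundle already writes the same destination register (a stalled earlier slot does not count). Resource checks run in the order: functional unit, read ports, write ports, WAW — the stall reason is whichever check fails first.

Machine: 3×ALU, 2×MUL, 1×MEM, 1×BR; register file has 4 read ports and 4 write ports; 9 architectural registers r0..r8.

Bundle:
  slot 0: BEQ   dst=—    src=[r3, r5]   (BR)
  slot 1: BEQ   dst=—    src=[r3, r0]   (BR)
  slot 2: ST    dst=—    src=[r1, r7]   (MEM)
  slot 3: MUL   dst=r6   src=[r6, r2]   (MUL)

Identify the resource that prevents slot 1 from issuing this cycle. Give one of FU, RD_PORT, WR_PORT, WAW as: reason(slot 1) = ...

[0] BR needs rd=2 wr=0: ok; after: ALU=3 MUL=2 MEM=1 BR=0, R=2, W=4
[1] BR needs rd=2 wr=0: FU; after: ALU=3 MUL=2 MEM=1 BR=0, R=2, W=4
[2] MEM needs rd=2 wr=0: ok; after: ALU=3 MUL=2 MEM=0 BR=0, R=0, W=4
[3] MUL needs rd=2 wr=1: RD_PORT; after: ALU=3 MUL=2 MEM=0 BR=0, R=0, W=4

reason(slot 1) = FU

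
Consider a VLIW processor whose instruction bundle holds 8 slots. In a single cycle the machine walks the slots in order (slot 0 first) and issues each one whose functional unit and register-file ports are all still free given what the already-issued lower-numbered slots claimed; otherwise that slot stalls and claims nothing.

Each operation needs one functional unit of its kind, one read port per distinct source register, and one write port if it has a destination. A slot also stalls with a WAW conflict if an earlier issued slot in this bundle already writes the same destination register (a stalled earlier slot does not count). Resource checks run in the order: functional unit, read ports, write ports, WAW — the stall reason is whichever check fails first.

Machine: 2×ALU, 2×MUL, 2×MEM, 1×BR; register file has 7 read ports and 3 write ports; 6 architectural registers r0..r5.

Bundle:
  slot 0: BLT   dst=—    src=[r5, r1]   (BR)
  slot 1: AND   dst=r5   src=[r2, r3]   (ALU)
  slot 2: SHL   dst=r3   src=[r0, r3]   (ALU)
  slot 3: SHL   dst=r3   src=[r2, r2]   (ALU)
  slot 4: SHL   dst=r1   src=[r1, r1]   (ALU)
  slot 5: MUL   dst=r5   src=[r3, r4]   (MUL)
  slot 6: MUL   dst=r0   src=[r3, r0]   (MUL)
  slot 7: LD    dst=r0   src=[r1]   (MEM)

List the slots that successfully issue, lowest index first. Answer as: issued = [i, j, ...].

[0] BR needs rd=2 wr=0: ok; after: ALU=2 MUL=2 MEM=2 BR=0, R=5, W=3
[1] ALU needs rd=2 wr=1: ok; after: ALU=1 MUL=2 MEM=2 BR=0, R=3, W=2
[2] ALU needs rd=2 wr=1: ok; after: ALU=0 MUL=2 MEM=2 BR=0, R=1, W=1
[3] ALU needs rd=1 wr=1: FU; after: ALU=0 MUL=2 MEM=2 BR=0, R=1, W=1
[4] ALU needs rd=1 wr=1: FU; after: ALU=0 MUL=2 MEM=2 BR=0, R=1, W=1
[5] MUL needs rd=2 wr=1: RD_PORT; after: ALU=0 MUL=2 MEM=2 BR=0, R=1, W=1
[6] MUL needs rd=2 wr=1: RD_PORT; after: ALU=0 MUL=2 MEM=2 BR=0, R=1, W=1
[7] MEM needs rd=1 wr=1: ok; after: ALU=0 MUL=2 MEM=1 BR=0, R=0, W=0

issued = [0, 1, 2, 7]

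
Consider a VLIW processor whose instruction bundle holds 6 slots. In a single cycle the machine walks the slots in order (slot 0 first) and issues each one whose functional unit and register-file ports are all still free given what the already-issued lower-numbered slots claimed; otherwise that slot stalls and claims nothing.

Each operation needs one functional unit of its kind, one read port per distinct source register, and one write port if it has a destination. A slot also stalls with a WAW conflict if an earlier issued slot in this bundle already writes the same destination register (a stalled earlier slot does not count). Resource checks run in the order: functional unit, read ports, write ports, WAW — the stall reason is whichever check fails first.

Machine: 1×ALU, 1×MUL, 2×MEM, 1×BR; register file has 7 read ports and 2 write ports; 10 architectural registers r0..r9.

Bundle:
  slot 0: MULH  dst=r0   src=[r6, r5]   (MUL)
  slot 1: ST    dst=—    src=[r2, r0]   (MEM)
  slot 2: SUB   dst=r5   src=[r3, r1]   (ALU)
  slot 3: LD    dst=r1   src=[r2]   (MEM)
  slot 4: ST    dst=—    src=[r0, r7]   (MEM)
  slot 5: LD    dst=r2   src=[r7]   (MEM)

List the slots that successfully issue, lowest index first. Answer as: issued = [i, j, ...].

(0) want 1×MUL +2rd +1wr — yes → AL1|MU0|ME2|BR1|rd5|wr1
(1) want 1×MEM +2rd +0wr — yes → AL1|MU0|ME1|BR1|rd3|wr1
(2) want 1×ALU +2rd +1wr — yes → AL0|MU0|ME1|BR1|rd1|wr0
(3) want 1×MEM +1rd +1wr — WR_PORT → AL0|MU0|ME1|BR1|rd1|wr0
(4) want 1×MEM +2rd +0wr — RD_PORT → AL0|MU0|ME1|BR1|rd1|wr0
(5) want 1×MEM +1rd +1wr — WR_PORT → AL0|MU0|ME1|BR1|rd1|wr0

issued = [0, 1, 2]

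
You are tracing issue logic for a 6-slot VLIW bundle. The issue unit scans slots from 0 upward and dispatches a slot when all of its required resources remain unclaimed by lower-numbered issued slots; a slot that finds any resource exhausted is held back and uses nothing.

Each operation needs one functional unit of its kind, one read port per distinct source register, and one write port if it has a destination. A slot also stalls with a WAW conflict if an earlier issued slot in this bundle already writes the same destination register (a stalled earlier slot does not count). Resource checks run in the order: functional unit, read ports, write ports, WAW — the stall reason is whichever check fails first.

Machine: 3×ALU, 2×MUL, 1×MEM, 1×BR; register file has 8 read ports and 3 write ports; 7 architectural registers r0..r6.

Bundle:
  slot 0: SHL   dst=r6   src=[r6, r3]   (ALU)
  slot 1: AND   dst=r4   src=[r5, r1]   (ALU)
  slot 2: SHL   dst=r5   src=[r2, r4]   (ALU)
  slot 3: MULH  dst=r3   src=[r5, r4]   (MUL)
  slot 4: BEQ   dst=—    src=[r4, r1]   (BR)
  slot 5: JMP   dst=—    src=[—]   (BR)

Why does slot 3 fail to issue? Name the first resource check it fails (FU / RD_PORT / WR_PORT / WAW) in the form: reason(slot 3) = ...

reason(slot 3) = WR_PORT

(0) want 1×ALU +2rd +1wr — yes → AL2|MU2|ME1|BR1|rd6|wr2
(1) want 1×ALU +2rd +1wr — yes → AL1|MU2|ME1|BR1|rd4|wr1
(2) want 1×ALU +2rd +1wr — yes → AL0|MU2|ME1|BR1|rd2|wr0
(3) want 1×MUL +2rd +1wr — WR_PORT → AL0|MU2|ME1|BR1|rd2|wr0
(4) want 1×BR +2rd +0wr — yes → AL0|MU2|ME1|BR0|rd0|wr0
(5) want 1×BR +0rd +0wr — FU → AL0|MU2|ME1|BR0|rd0|wr0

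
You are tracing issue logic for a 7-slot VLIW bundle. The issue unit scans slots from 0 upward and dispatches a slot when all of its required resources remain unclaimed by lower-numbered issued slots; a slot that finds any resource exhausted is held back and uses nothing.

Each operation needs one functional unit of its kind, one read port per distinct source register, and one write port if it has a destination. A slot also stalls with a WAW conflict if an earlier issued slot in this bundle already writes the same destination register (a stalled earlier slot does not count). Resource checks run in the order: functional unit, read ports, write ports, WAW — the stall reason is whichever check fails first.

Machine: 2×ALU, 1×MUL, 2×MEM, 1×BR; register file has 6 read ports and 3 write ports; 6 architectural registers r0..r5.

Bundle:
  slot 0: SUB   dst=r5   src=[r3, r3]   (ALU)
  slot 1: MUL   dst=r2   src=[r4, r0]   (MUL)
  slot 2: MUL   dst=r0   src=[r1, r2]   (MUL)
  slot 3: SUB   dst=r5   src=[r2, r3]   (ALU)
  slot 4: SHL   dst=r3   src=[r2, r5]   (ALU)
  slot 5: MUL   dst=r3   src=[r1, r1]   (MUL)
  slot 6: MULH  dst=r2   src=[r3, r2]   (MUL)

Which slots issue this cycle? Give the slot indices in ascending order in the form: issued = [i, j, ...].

issued = [0, 1, 4]

[0] ALU needs rd=1 wr=1: ok; after: ALU=1 MUL=1 MEM=2 BR=1, R=5, W=2
[1] MUL needs rd=2 wr=1: ok; after: ALU=1 MUL=0 MEM=2 BR=1, R=3, W=1
[2] MUL needs rd=2 wr=1: FU; after: ALU=1 MUL=0 MEM=2 BR=1, R=3, W=1
[3] ALU needs rd=2 wr=1: WAW; after: ALU=1 MUL=0 MEM=2 BR=1, R=3, W=1
[4] ALU needs rd=2 wr=1: ok; after: ALU=0 MUL=0 MEM=2 BR=1, R=1, W=0
[5] MUL needs rd=1 wr=1: FU; after: ALU=0 MUL=0 MEM=2 BR=1, R=1, W=0
[6] MUL needs rd=2 wr=1: FU; after: ALU=0 MUL=0 MEM=2 BR=1, R=1, W=0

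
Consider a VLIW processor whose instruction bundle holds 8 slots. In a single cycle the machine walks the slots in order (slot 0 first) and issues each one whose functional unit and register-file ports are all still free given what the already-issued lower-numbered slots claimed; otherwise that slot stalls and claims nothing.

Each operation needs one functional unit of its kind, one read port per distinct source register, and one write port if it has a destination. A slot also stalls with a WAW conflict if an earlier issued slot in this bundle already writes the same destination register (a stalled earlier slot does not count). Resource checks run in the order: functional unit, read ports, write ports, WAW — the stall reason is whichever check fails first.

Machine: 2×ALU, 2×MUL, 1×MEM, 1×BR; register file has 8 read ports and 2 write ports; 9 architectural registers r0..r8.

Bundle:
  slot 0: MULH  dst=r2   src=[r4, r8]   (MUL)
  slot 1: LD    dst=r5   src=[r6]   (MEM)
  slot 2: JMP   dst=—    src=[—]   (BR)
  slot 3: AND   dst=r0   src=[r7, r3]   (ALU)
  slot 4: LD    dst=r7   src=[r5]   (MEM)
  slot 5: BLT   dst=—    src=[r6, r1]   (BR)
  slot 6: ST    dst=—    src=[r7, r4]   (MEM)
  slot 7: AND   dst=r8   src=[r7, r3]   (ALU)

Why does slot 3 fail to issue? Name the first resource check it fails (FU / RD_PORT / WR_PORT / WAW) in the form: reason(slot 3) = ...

reason(slot 3) = WR_PORT

  0. MUL→r2 ⇒ go  {2A/1Mu/1Ld/1B | 6r 1w}
  1. MEM→r5 ⇒ go  {2A/1Mu/0Ld/1B | 5r 0w}
  2. BR ⇒ go  {2A/1Mu/0Ld/0B | 5r 0w}
  3. ALU→r0 ⇒ no(WR_PORT)  {2A/1Mu/0Ld/0B | 5r 0w}
  4. MEM→r7 ⇒ no(FU)  {2A/1Mu/0Ld/0B | 5r 0w}
  5. BR ⇒ no(FU)  {2A/1Mu/0Ld/0B | 5r 0w}
  6. MEM ⇒ no(FU)  {2A/1Mu/0Ld/0B | 5r 0w}
  7. ALU→r8 ⇒ no(WR_PORT)  {2A/1Mu/0Ld/0B | 5r 0w}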